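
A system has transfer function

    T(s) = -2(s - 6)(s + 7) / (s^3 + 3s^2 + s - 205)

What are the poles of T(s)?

s = -4 ± 5j, 5

The poles are the roots of the denominator s^3 + 3s^2 + s - 205 = 0.
Trying s = 5: the polynomial evaluates to 0, so (s - 5) is a factor.
Dividing out leaves s^2 + 8s + 41 = 0.
The quadratic formula then gives s = -4 ± 5j.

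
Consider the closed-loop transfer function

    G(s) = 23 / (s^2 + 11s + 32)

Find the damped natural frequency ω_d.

ω_d ≈ 1.323 rad/s

Comparing s^2 + 11s + 32 to s^2 + 2ζωₙs + ωₙ²: ωₙ = √32 ≈ 5.657 rad/s and ζ = 11/(2·√32) ≈ 0.9723.
ζωₙ = 11/2 = 5.5, so ω_d = ωₙ√(1−ζ²) = √(ωₙ² − (ζωₙ)²) = √(32 − 5.5²) = √1.75 ≈ 1.323 rad/s.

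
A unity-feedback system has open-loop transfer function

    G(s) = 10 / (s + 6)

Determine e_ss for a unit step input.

G(s) has no poles at the origin.
This is a Type 0 system. Kp = lim_{s→0} G(s) = 10/6 = 5/3.
e_ss = 1/(1 + Kp) = 1/(1 + 5/3) = 3/8 ≈ 0.3750.

e_ss = 0.3750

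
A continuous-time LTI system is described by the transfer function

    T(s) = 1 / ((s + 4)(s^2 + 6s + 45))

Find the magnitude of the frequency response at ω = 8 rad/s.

Substitute s = j8: numerator = 1, denominator = -460 + j40.
|T(j8)| = |1| / |-460 + j40| = 1 / 461.74 ≈ 0.002166.

|T(j8)| ≈ 0.002166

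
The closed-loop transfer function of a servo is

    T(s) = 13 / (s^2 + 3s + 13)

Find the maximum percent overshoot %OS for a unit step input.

Comparing s^2 + 3s + 13 to s^2 + 2ζωₙs + ωₙ²: ωₙ = √13 ≈ 3.606 rad/s and ζ = 3/(2·√13) ≈ 0.4160.
%OS = 100·exp(−πζ/√(1−ζ²)) = 100·exp(−π·0.4160/√(1−0.4160²)) ≈ 23.8%.

%OS ≈ 23.8%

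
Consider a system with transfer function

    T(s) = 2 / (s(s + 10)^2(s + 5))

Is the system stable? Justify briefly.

marginally stable

The poles can be read from the denominator factors: s = 0, -10, -10, -5.
Since the simple pole(s) at s = 0 lie on the jω-axis with none in the right half-plane, the system is marginally stable.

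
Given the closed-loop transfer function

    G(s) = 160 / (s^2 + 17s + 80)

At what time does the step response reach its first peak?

t_p ≈ 1.128 s

Comparing s^2 + 17s + 80 to s^2 + 2ζωₙs + ωₙ²: ωₙ = √80 ≈ 8.944 rad/s and ζ = 17/(2·√80) ≈ 0.9503.
ζωₙ = 17/2 = 8.5, so ω_d = ωₙ√(1−ζ²) = √(ωₙ² − (ζωₙ)²) = √(80 − 8.5²) = √7.75 ≈ 2.784 rad/s.
t_p = π/ω_d = π/2.784 ≈ 1.128 s.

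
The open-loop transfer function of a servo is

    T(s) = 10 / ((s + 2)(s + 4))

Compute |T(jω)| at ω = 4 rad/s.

|T(j4)| ≈ 0.3953

Substitute s = j4: numerator = 10, denominator = -8 + j24.
|T(j4)| = |10| / |-8 + j24| = 10 / 25.298 ≈ 0.3953.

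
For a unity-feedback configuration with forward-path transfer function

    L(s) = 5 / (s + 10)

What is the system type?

The denominator has no factor of s at the origin — no free integrator — so this is a Type 0 system.

Type 0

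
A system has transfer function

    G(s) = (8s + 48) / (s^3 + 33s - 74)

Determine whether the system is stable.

unstable

The denominator s^3 + 33s - 74 factors as (s^2 + 2s + 37)(s - 2), giving poles at s = -1 + 6j, -1 - 6j, 2.
Since the pole(s) at s = 2 lie in the right half-plane, the system is unstable.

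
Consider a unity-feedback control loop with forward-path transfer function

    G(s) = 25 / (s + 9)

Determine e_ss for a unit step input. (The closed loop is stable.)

e_ss = 0.2647

G(s) has no poles at the origin.
This is a Type 0 system. Kp = lim_{s→0} G(s) = 25/9.
e_ss = 1/(1 + Kp) = 1/(1 + 25/9) = 9/34 ≈ 0.2647.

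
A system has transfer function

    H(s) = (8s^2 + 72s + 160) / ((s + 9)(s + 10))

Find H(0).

Set s = 0: H(0) = (160) / (90) = 16/9.

H(0) = 16/9 ≈ 1.778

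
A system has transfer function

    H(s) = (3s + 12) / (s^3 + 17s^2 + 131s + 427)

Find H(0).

Set s = 0: H(0) = (12) / (427) = 12/427.

H(0) = 12/427 ≈ 0.02810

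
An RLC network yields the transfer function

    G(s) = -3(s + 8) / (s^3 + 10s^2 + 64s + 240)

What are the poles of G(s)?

s = -2 + 6j, -2 - 6j, -6

The poles are the roots of the denominator s^3 + 10s^2 + 64s + 240 = 0.
Trying s = -6: the polynomial evaluates to 0, so (s + 6) is a factor.
Dividing out leaves s^2 + 4s + 40 = 0.
The quadratic formula then gives s = -2 ± 6j.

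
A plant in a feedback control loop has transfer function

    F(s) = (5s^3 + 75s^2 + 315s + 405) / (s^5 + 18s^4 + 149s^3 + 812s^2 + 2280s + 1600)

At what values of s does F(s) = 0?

Set the numerator to zero: 5s^3 + 75s^2 + 315s + 405 = 0, i.e. 5·(s^3 + 15s^2 + 63s + 81) = 0.
Factoring: (s + 9)(s + 3)^2 = 0.

s = -9, -3, -3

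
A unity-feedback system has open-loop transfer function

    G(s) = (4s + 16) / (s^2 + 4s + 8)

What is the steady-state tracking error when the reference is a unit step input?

G(s) has no poles at the origin.
This is a Type 0 system. Kp = lim_{s→0} G(s) = 16/8 = 2.
e_ss = 1/(1 + Kp) = 1/(1 + 2) = 1/3 ≈ 0.3333.

e_ss = 0.3333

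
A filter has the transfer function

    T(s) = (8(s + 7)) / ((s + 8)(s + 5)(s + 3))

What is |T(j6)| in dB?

|T(j6)|_dB ≈ -17.0 dB

Substitute s = j6: numerator = 56 + j48, denominator = -456 + j258.
|T(j6)| = |56 + j48| / |-456 + j258| = 73.756 / 523.93 ≈ 0.1408.
In decibels: 20·log₁₀(0.1408) ≈ -17.0 dB.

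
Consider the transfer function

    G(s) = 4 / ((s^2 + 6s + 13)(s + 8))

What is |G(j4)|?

|G(j4)| ≈ 0.01849

Substitute s = j4: numerator = 4, denominator = -120 + j180.
|G(j4)| = |4| / |-120 + j180| = 4 / 216.33 ≈ 0.01849.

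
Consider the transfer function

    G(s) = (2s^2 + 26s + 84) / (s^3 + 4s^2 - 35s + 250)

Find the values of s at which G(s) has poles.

The poles are the roots of the denominator s^3 + 4s^2 - 35s + 250 = 0.
Trying s = -10: the polynomial evaluates to 0, so (s + 10) is a factor.
Dividing out leaves s^2 - 6s + 25 = 0.
The quadratic formula then gives s = 3 ± 4j.

s = 3 ± 4j, -10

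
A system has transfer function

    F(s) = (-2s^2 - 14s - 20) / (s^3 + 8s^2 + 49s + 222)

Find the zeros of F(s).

Set the numerator to zero: -2s^2 - 14s - 20 = 0, i.e. -2·(s^2 + 7s + 10) = 0.
Factoring: (s + 2)(s + 5) = 0.

s = -2, -5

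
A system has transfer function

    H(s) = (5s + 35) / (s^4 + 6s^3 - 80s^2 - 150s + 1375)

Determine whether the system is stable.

unstable

The denominator s^4 + 6s^3 - 80s^2 - 150s + 1375 factors as (s + 5)(s - 5)^2(s + 11), giving poles at s = -5, 5, 5, -11.
Since the pole(s) at s = 5, 5 lie in the right half-plane, the system is unstable.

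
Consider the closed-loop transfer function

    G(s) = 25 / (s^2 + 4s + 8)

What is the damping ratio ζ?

ζ ≈ 0.7071

Compare the denominator to the standard form s^2 + 2ζωₙs + ωₙ².
ωₙ² = 8, so ωₙ = √8 ≈ 2.828 rad/s.
2ζωₙ = 4, so ζ = 4/(2·√8) ≈ 0.7071.
With ζ = 0.7071 the response is underdamped.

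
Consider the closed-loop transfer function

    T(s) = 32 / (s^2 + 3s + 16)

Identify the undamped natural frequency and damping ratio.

Compare the denominator to the standard form s^2 + 2ζωₙs + ωₙ².
ωₙ² = 16, so ωₙ = 4 rad/s.
2ζωₙ = 3, so ζ = 3/(2·4) = 0.375.

ωₙ = 4 rad/s, ζ = 0.375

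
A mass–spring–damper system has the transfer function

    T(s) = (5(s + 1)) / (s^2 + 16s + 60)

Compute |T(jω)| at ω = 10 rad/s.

Substitute s = j10: numerator = 5 + j50, denominator = -40 + j160.
|T(j10)| = |5 + j50| / |-40 + j160| = 50.249 / 164.92 ≈ 0.3047.

|T(j10)| ≈ 0.3047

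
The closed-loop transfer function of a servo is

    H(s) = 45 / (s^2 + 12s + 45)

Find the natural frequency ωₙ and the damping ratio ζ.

Compare the denominator to the standard form s^2 + 2ζωₙs + ωₙ².
ωₙ² = 45, so ωₙ = √45 ≈ 6.708 rad/s.
2ζωₙ = 12, so ζ = 12/(2·√45) ≈ 0.8944.

ωₙ ≈ 6.708 rad/s, ζ ≈ 0.8944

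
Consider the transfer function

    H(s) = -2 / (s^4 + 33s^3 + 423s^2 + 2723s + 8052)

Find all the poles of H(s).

s = -12, -5 + 6j, -5 - 6j, -11

The poles are the roots of the denominator s^4 + 33s^3 + 423s^2 + 2723s + 8052 = 0.
Trying s = -12: the polynomial evaluates to 0, so (s + 12) is a factor.
Dividing out leaves s^3 + 21s^2 + 171s + 671 = 0.
This factors further as (s^2 + 10s + 61)(s + 11) = 0.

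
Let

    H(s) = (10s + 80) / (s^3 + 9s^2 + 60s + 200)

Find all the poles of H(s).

The poles are the roots of the denominator s^3 + 9s^2 + 60s + 200 = 0.
Trying s = -5: the polynomial evaluates to 0, so (s + 5) is a factor.
Dividing out leaves s^2 + 4s + 40 = 0.
The quadratic formula then gives s = -2 ± 6j.

s = -2 ± 6j, -5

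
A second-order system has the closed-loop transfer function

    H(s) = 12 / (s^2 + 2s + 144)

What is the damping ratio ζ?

Compare the denominator to the standard form s^2 + 2ζωₙs + ωₙ².
ωₙ² = 144, so ωₙ = 12 rad/s.
2ζωₙ = 2, so ζ = 2/(2·12) ≈ 0.08333.

ζ ≈ 0.08333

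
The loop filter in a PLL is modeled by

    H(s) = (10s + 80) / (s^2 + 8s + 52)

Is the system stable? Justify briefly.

The poles can be read from the denominator factors: s = -4 ± 6j.
Since all poles lie strictly in the left half-plane, the system is stable.

stable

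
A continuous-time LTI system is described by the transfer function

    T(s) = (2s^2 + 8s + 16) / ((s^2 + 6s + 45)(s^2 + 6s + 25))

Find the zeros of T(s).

s = -2 + 2j, -2 - 2j

Set the numerator to zero: 2s^2 + 8s + 16 = 0, i.e. 2·(s^2 + 4s + 8) = 0.
Factoring: (s^2 + 4s + 8) = 0.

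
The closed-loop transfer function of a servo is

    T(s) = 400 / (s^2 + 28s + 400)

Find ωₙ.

ωₙ = 20 rad/s

Compare the denominator to the standard form s^2 + 2ζωₙs + ωₙ².
ωₙ² = 400, so ωₙ = 20 rad/s.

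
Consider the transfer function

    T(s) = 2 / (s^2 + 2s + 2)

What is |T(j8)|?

Substitute s = j8: numerator = 2, denominator = -62 + j16.
|T(j8)| = |2| / |-62 + j16| = 2 / 64.031 ≈ 0.03123.

|T(j8)| ≈ 0.03123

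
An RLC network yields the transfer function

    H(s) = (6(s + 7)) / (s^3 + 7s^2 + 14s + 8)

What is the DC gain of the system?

Set s = 0: H(0) = (42) / (8) = 21/4.

H(0) = 21/4 ≈ 5.250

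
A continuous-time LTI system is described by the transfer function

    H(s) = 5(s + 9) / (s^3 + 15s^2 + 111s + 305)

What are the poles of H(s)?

The poles are the roots of the denominator s^3 + 15s^2 + 111s + 305 = 0.
Trying s = -5: the polynomial evaluates to 0, so (s + 5) is a factor.
Dividing out leaves s^2 + 10s + 61 = 0.
The quadratic formula then gives s = -5 ± 6j.

s = -5 + 6j, -5 - 6j, -5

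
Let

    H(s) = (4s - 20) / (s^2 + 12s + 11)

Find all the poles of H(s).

s = -11, -1

The poles are the roots of the denominator s^2 + 12s + 11 = 0.
Factoring: (s + 11)(s + 1) = 0, so s = -11 and s = -1.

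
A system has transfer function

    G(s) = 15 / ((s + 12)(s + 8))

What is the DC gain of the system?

G(0) = 5/32 ≈ 0.1562

At s = 0 each factor (s + a) contributes a and each (s^2 + bs + c) contributes c.
G(0) = 15·1 / ((12) · (8)) = 15/96 = 5/32.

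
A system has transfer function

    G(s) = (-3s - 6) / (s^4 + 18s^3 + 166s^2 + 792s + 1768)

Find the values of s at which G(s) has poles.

The poles are the roots of the denominator s^4 + 18s^3 + 166s^2 + 792s + 1768 = 0.
No real roots exist; factor into two real quadratics: (s^2 + 8s + 52)(s^2 + 10s + 34) = 0.
Each quadratic gives a conjugate pair via the quadratic formula.

s = -4 + 6j, -4 - 6j, -5 + 3j, -5 - 3j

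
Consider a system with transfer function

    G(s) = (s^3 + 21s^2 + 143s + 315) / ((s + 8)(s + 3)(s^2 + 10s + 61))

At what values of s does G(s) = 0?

s = -7, -9, -5

Set the numerator to zero: s^3 + 21s^2 + 143s + 315 = 0.
Factoring: (s + 7)(s + 9)(s + 5) = 0.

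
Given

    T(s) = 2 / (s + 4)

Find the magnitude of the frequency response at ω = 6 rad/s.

|T(j6)| ≈ 0.2774

Substitute s = j6: numerator = 2, denominator = 4 + j6.
|T(j6)| = |2| / |4 + j6| = 2 / 7.2111 ≈ 0.2774.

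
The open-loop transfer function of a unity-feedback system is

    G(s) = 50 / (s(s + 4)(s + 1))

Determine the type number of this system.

The denominator has 1 factor of s at the origin (free integrator), so this is a Type 1 system.

Type 1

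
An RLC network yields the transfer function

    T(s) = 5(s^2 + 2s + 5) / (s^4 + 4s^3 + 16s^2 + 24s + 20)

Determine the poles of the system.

The poles are the roots of the denominator s^4 + 4s^3 + 16s^2 + 24s + 20 = 0.
No real roots exist; factor into two real quadratics: (s^2 + 2s + 10)(s^2 + 2s + 2) = 0.
Each quadratic gives a conjugate pair via the quadratic formula.

s = -1 ± 3j, -1 ± j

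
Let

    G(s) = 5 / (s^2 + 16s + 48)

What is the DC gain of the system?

G(0) = 5/48 ≈ 0.1042

Set s = 0: G(0) = (5) / (48) = 5/48.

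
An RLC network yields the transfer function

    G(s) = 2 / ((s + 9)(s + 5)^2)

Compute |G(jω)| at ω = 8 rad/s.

Substitute s = j8: numerator = 2, denominator = -991 + j408.
|G(j8)| = |2| / |-991 + j408| = 2 / 1071.7 ≈ 0.001866.

|G(j8)| ≈ 0.001866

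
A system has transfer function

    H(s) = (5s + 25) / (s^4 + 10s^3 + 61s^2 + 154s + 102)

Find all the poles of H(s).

s = -3 ± 5j, -1, -3

The poles are the roots of the denominator s^4 + 10s^3 + 61s^2 + 154s + 102 = 0.
Trying s = -1: the polynomial evaluates to 0, so (s + 1) is a factor.
Dividing out leaves s^3 + 9s^2 + 52s + 102 = 0.
This factors further as (s^2 + 6s + 34)(s + 3) = 0.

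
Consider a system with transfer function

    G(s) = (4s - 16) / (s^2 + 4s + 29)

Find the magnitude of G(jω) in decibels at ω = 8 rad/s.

|G(j8)|_dB ≈ -2.45 dB

Substitute s = j8: numerator = -16 + j32, denominator = -35 + j32.
|G(j8)| = |-16 + j32| / |-35 + j32| = 35.777 / 47.424 ≈ 0.7544.
In decibels: 20·log₁₀(0.7544) ≈ -2.45 dB.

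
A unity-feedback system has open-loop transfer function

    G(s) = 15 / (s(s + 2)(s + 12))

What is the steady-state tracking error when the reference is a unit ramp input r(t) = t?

e_ss = 1.600

G(s) has one pole at the origin.
This is a Type 1 system. Kv = lim_{s→0} s·G(s) = 15/24 = 5/8.
e_ss = 1/Kv = 1/(5/8) = 8/5 ≈ 1.600.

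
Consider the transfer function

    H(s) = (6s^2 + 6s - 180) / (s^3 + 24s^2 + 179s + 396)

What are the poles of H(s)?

s = -11, -4, -9

The poles are the roots of the denominator s^3 + 24s^2 + 179s + 396 = 0.
Trying s = -11: the polynomial evaluates to 0, so (s + 11) is a factor.
Dividing out leaves s^2 + 13s + 36 = 0.
Factoring the quadratic: (s + 4)(s + 9) = 0.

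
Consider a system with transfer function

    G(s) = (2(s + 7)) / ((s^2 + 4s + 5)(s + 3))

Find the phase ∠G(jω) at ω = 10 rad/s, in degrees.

At s = j10: numerator = 14 + j20, denominator = -685 - j830.
∠G = ∠num − ∠den = 55.008° − (-129.53°) = 184.5°, which wraps to -175.5°.

∠G(j10) ≈ -175.5°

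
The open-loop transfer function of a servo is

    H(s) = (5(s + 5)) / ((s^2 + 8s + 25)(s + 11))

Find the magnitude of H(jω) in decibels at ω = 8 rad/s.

|H(j8)|_dB ≈ -26.7 dB

Substitute s = j8: numerator = 25 + j40, denominator = -941 + j392.
|H(j8)| = |25 + j40| / |-941 + j392| = 47.170 / 1019.4 ≈ 0.04627.
In decibels: 20·log₁₀(0.04627) ≈ -26.7 dB.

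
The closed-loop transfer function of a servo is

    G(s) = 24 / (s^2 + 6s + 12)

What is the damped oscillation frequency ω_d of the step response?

Comparing s^2 + 6s + 12 to s^2 + 2ζωₙs + ωₙ²: ωₙ = √12 ≈ 3.464 rad/s and ζ = 6/(2·√12) ≈ 0.8660.
ζωₙ = 6/2 = 3, so ω_d = ωₙ√(1−ζ²) = √(ωₙ² − (ζωₙ)²) = √(12 − 3²) = √3 ≈ 1.732 rad/s.

ω_d ≈ 1.732 rad/s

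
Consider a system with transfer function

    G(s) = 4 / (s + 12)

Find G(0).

G(0) = 1/3 ≈ 0.3333

Set s = 0: G(0) = (4) / (12) = 1/3.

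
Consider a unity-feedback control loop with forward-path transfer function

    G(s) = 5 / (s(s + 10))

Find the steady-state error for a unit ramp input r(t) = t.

G(s) has one pole at the origin.
This is a Type 1 system. Kv = lim_{s→0} s·G(s) = 5/10 = 1/2.
e_ss = 1/Kv = 1/(1/2) = 2.

e_ss = 2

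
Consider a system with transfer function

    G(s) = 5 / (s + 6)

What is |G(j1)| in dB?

|G(j1)|_dB ≈ -1.70 dB

Substitute s = j1: numerator = 5, denominator = 6 + j1.
|G(j1)| = |5| / |6 + j1| = 5 / 6.0828 ≈ 0.8220.
In decibels: 20·log₁₀(0.8220) ≈ -1.70 dB.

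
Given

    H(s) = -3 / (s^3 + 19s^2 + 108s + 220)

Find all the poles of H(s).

The poles are the roots of the denominator s^3 + 19s^2 + 108s + 220 = 0.
Trying s = -11: the polynomial evaluates to 0, so (s + 11) is a factor.
Dividing out leaves s^2 + 8s + 20 = 0.
The quadratic formula then gives s = -4 ± 2j.

s = -4 ± 2j, -11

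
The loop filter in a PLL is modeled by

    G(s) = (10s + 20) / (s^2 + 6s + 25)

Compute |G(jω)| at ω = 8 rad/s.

Substitute s = j8: numerator = 20 + j80, denominator = -39 + j48.
|G(j8)| = |20 + j80| / |-39 + j48| = 82.462 / 61.847 ≈ 1.333.

|G(j8)| ≈ 1.333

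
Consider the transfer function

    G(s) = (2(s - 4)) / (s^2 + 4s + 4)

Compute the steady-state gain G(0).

G(0) = -2

Set s = 0: G(0) = (-8) / (4) = -2.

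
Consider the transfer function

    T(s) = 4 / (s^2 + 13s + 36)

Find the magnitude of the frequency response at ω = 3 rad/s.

|T(j3)| ≈ 0.08433

Substitute s = j3: numerator = 4, denominator = 27 + j39.
|T(j3)| = |4| / |27 + j39| = 4 / 47.434 ≈ 0.08433.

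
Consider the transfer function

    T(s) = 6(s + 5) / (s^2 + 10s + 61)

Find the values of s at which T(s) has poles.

The poles are the roots of the denominator s^2 + 10s + 61 = 0.
Using the quadratic formula: s = (-10 ± √(-144))/2 = -5 ± 6j.

s = -5 + 6j, -5 - 6j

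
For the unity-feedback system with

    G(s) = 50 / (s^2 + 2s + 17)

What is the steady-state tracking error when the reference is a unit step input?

e_ss = 0.2537

G(s) has no poles at the origin.
This is a Type 0 system. Kp = lim_{s→0} G(s) = 50/17.
e_ss = 1/(1 + Kp) = 1/(1 + 50/17) = 17/67 ≈ 0.2537.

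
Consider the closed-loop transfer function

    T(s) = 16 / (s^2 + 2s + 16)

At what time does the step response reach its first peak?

Comparing s^2 + 2s + 16 to s^2 + 2ζωₙs + ωₙ²: ωₙ = 4 rad/s and ζ = 2/(2·4) = 0.25.
ζωₙ = 2/2 = 1, so ω_d = ωₙ√(1−ζ²) = √(ωₙ² − (ζωₙ)²) = √(16 − 1²) = √15 ≈ 3.873 rad/s.
t_p = π/ω_d = π/3.873 ≈ 0.8112 s.

t_p ≈ 0.8112 s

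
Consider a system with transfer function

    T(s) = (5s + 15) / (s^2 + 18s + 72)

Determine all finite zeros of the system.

Set the numerator to zero: 5s + 15 = 0, i.e. 5·(s + 3) = 0.
So s = -3.

s = -3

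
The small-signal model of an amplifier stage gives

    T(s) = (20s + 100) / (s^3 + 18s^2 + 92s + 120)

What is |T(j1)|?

|T(j1)| ≈ 0.7461

Substitute s = j1: numerator = 100 + j20, denominator = 102 + j91.
|T(j1)| = |100 + j20| / |102 + j91| = 101.98 / 136.69 ≈ 0.7461.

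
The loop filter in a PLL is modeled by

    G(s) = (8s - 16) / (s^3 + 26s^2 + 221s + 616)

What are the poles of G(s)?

s = -7, -11, -8

The poles are the roots of the denominator s^3 + 26s^2 + 221s + 616 = 0.
Trying s = -7: the polynomial evaluates to 0, so (s + 7) is a factor.
Dividing out leaves s^2 + 19s + 88 = 0.
Factoring the quadratic: (s + 11)(s + 8) = 0.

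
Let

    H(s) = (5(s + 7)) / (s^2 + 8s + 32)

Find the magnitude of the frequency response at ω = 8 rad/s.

Substitute s = j8: numerator = 35 + j40, denominator = -32 + j64.
|H(j8)| = |35 + j40| / |-32 + j64| = 53.151 / 71.554 ≈ 0.7428.

|H(j8)| ≈ 0.7428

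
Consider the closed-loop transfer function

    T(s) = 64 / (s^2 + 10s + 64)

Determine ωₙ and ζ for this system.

ωₙ = 8 rad/s, ζ = 0.625

Compare the denominator to the standard form s^2 + 2ζωₙs + ωₙ².
ωₙ² = 64, so ωₙ = 8 rad/s.
2ζωₙ = 10, so ζ = 10/(2·8) = 0.625.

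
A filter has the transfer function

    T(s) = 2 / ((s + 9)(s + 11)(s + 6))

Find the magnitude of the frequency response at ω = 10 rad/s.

Substitute s = j10: numerator = 2, denominator = -2006 + j1190.
|T(j10)| = |2| / |-2006 + j1190| = 2 / 2332.4 ≈ 0.0008575.

|T(j10)| ≈ 0.0008575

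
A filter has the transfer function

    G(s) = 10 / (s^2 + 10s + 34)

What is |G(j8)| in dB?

Substitute s = j8: numerator = 10, denominator = -30 + j80.
|G(j8)| = |10| / |-30 + j80| = 10 / 85.440 ≈ 0.1170.
In decibels: 20·log₁₀(0.1170) ≈ -18.6 dB.

|G(j8)|_dB ≈ -18.6 dB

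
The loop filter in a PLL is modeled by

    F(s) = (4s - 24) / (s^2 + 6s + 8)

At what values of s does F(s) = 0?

s = 6

Set the numerator to zero: 4s - 24 = 0, i.e. 4·(s - 6) = 0.
So s = 6.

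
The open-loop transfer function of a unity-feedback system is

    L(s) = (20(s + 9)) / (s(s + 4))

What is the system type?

The denominator has 1 factor of s at the origin (free integrator), so this is a Type 1 system.

Type 1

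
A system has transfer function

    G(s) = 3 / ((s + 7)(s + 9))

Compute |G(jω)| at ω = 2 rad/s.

|G(j2)| ≈ 0.04470

Substitute s = j2: numerator = 3, denominator = 59 + j32.
|G(j2)| = |3| / |59 + j32| = 3 / 67.119 ≈ 0.04470.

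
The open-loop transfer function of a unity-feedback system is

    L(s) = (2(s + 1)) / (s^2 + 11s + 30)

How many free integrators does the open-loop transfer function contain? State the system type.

The denominator has no factor of s at the origin — no free integrator — so this is a Type 0 system.

Type 0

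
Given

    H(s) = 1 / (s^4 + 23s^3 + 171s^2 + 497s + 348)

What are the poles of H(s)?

The poles are the roots of the denominator s^4 + 23s^3 + 171s^2 + 497s + 348 = 0.
Trying s = -1: the polynomial evaluates to 0, so (s + 1) is a factor.
Dividing out leaves s^3 + 22s^2 + 149s + 348 = 0.
This factors further as (s^2 + 10s + 29)(s + 12) = 0.

s = -5 + 2j, -5 - 2j, -1, -12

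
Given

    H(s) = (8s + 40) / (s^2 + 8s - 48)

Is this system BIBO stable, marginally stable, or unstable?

The denominator s^2 + 8s - 48 factors as (s - 4)(s + 12), giving poles at s = 4, -12.
Since the pole(s) at s = 4 lie in the right half-plane, the system is unstable.

unstable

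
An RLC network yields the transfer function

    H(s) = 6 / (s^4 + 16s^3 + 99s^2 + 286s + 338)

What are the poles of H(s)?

The poles are the roots of the denominator s^4 + 16s^3 + 99s^2 + 286s + 338 = 0.
No real roots exist; factor into two real quadratics: (s^2 + 10s + 26)(s^2 + 6s + 13) = 0.
Each quadratic gives a conjugate pair via the quadratic formula.

s = -5 ± j, -3 ± 2j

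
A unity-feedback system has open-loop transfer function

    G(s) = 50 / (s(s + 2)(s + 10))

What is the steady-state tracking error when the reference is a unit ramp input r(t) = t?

G(s) has one pole at the origin.
This is a Type 1 system. Kv = lim_{s→0} s·G(s) = 50/20 = 5/2.
e_ss = 1/Kv = 1/(5/2) = 2/5 ≈ 0.4000.

e_ss = 0.4000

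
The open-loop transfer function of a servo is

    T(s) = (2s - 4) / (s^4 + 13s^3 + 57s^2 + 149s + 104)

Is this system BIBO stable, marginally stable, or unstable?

The denominator s^4 + 13s^3 + 57s^2 + 149s + 104 factors as (s + 1)(s^2 + 4s + 13)(s + 8), giving poles at s = -1, -2 ± 3j, -8.
Since all poles lie strictly in the left half-plane, the system is stable.

stable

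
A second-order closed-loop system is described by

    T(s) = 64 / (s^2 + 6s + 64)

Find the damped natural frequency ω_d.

ω_d ≈ 7.416 rad/s

Comparing s^2 + 6s + 64 to s^2 + 2ζωₙs + ωₙ²: ωₙ = 8 rad/s and ζ = 6/(2·8) = 0.375.
ζωₙ = 6/2 = 3, so ω_d = ωₙ√(1−ζ²) = √(ωₙ² − (ζωₙ)²) = √(64 − 3²) = √55 ≈ 7.416 rad/s.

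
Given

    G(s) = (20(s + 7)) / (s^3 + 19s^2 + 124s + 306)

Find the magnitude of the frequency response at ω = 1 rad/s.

Substitute s = j1: numerator = 140 + j20, denominator = 287 + j123.
|G(j1)| = |140 + j20| / |287 + j123| = 141.42 / 312.25 ≈ 0.4529.

|G(j1)| ≈ 0.4529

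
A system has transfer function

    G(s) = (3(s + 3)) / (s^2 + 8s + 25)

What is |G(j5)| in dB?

|G(j5)|_dB ≈ -7.18 dB

Substitute s = j5: numerator = 9 + j15, denominator = j40.
|G(j5)| = |9 + j15| / |j40| = 17.493 / 40 ≈ 0.4373.
In decibels: 20·log₁₀(0.4373) ≈ -7.18 dB.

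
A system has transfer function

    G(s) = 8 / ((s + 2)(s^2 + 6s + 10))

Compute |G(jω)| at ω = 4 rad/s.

|G(j4)| ≈ 0.07231

Substitute s = j4: numerator = 8, denominator = -108 + j24.
|G(j4)| = |8| / |-108 + j24| = 8 / 110.63 ≈ 0.07231.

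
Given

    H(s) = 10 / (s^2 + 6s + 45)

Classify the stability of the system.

The poles can be read from the denominator factors: s = -3 ± 6j.
Since all poles lie strictly in the left half-plane, the system is stable.

stable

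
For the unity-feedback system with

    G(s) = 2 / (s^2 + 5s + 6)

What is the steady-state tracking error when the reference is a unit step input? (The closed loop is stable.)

e_ss = 0.7500

G(s) has no poles at the origin.
This is a Type 0 system. Kp = lim_{s→0} G(s) = 2/6 = 1/3.
e_ss = 1/(1 + Kp) = 1/(1 + 1/3) = 3/4 ≈ 0.7500.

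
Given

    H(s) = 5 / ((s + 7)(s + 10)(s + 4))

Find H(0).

H(0) = 1/56 ≈ 0.01786

At s = 0 each factor (s + a) contributes a and each (s^2 + bs + c) contributes c.
H(0) = 5·1 / ((7) · (10) · (4)) = 5/280 = 1/56.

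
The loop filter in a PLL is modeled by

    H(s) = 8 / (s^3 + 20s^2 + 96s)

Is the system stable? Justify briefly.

marginally stable

The denominator s^3 + 20s^2 + 96s factors as s(s + 8)(s + 12), giving poles at s = 0, -8, -12.
Since the simple pole(s) at s = 0 lie on the jω-axis with none in the right half-plane, the system is marginally stable.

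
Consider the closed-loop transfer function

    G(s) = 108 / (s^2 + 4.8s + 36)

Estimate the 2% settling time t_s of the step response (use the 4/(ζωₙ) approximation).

Comparing s^2 + 4.8s + 36 to s^2 + 2ζωₙs + ωₙ²: ωₙ = 6 rad/s and ζ = 4.8/(2·6) = 0.4.
ζωₙ = 4.8/2 = 2.4, so t_s ≈ 4/(ζωₙ) = 4/2.4 ≈ 1.667 s.

t_s ≈ 1.667 s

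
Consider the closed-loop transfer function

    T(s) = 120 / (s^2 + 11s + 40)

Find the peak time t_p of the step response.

t_p ≈ 1.006 s

Comparing s^2 + 11s + 40 to s^2 + 2ζωₙs + ωₙ²: ωₙ = √40 ≈ 6.325 rad/s and ζ = 11/(2·√40) ≈ 0.8696.
ζωₙ = 11/2 = 5.5, so ω_d = ωₙ√(1−ζ²) = √(ωₙ² − (ζωₙ)²) = √(40 − 5.5²) = √9.75 ≈ 3.122 rad/s.
t_p = π/ω_d = π/3.122 ≈ 1.006 s.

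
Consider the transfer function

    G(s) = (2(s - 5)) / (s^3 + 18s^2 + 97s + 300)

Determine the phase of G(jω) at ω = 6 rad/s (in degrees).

At s = j6: numerator = -10 + j12, denominator = -348 + j366.
∠G = ∠num − ∠den = 129.81° − (133.56°) = -3.750°.

∠G(j6) ≈ -3.750°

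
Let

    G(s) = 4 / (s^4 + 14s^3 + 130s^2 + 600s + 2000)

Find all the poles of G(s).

The poles are the roots of the denominator s^4 + 14s^3 + 130s^2 + 600s + 2000 = 0.
No real roots exist; factor into two real quadratics: (s^2 + 4s + 40)(s^2 + 10s + 50) = 0.
Each quadratic gives a conjugate pair via the quadratic formula.

s = -2 ± 6j, -5 ± 5j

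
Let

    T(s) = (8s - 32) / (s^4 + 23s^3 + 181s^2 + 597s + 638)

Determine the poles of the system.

The poles are the roots of the denominator s^4 + 23s^3 + 181s^2 + 597s + 638 = 0.
Trying s = -2: the polynomial evaluates to 0, so (s + 2) is a factor.
Dividing out leaves s^3 + 21s^2 + 139s + 319 = 0.
This factors further as (s^2 + 10s + 29)(s + 11) = 0.

s = -5 + 2j, -5 - 2j, -2, -11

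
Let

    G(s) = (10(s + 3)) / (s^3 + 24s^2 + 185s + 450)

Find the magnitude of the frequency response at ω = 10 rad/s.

Substitute s = j10: numerator = 30 + j100, denominator = -1950 + j850.
|G(j10)| = |30 + j100| / |-1950 + j850| = 104.40 / 2127.2 ≈ 0.04908.

|G(j10)| ≈ 0.04908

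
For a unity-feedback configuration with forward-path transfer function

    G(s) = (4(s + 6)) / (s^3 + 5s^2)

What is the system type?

The denominator has 2 factors of s at the origin (free integrators), so this is a Type 2 system.

Type 2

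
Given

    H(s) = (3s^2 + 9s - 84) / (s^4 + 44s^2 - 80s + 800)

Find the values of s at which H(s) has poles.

s = 2 ± 4j, -2 ± 6j

The poles are the roots of the denominator s^4 + 44s^2 - 80s + 800 = 0.
No real roots exist; factor into two real quadratics: (s^2 - 4s + 20)(s^2 + 4s + 40) = 0.
Each quadratic gives a conjugate pair via the quadratic formula.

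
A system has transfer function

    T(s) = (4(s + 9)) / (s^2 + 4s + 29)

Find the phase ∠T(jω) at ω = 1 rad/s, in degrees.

At s = j1: numerator = 36 + j4, denominator = 28 + j4.
∠T = ∠num − ∠den = 6.3402° − (8.1301°) = -1.790°.

∠T(j1) ≈ -1.790°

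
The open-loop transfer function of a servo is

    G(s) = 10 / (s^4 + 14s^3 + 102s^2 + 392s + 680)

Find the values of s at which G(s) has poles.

s = -3 ± 5j, -4 ± 2j

The poles are the roots of the denominator s^4 + 14s^3 + 102s^2 + 392s + 680 = 0.
No real roots exist; factor into two real quadratics: (s^2 + 6s + 34)(s^2 + 8s + 20) = 0.
Each quadratic gives a conjugate pair via the quadratic formula.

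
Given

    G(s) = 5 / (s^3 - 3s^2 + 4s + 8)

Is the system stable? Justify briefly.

unstable

The denominator s^3 - 3s^2 + 4s + 8 factors as (s + 1)(s^2 - 4s + 8), giving poles at s = -1, 2 + 2j, 2 - 2j.
Since the pole(s) at s = 2 ± 2j lie in the right half-plane, the system is unstable.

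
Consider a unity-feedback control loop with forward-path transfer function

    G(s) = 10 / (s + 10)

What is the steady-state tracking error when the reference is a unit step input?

e_ss = 0.5000

G(s) has no poles at the origin.
This is a Type 0 system. Kp = lim_{s→0} G(s) = 10/10 = 1.
e_ss = 1/(1 + Kp) = 1/(1 + 1) = 1/2 ≈ 0.5000.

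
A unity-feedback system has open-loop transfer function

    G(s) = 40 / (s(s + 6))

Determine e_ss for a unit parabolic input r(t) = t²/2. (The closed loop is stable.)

G(s) has one pole at the origin.
This is a Type 1 system; Ka = lim_{s→0} s^2·G(s) = 0, so the steady-state error for a parabola input is infinite.

e_ss = ∞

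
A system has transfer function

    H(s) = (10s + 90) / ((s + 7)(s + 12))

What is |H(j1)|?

|H(j1)| ≈ 1.064

Substitute s = j1: numerator = 90 + j10, denominator = 83 + j19.
|H(j1)| = |90 + j10| / |83 + j19| = 90.554 / 85.147 ≈ 1.064.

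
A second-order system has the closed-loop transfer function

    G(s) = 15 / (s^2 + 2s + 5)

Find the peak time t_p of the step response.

t_p ≈ 1.571 s

Comparing s^2 + 2s + 5 to s^2 + 2ζωₙs + ωₙ²: ωₙ = √5 ≈ 2.236 rad/s and ζ = 2/(2·√5) ≈ 0.4472.
ζωₙ = 2/2 = 1, so ω_d = ωₙ√(1−ζ²) = √(ωₙ² − (ζωₙ)²) = √(5 − 1²) = √4 = 2 rad/s.
t_p = π/ω_d = π/2 ≈ 1.571 s.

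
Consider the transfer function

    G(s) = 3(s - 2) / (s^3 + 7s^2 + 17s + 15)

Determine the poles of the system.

s = -2 ± j, -3

The poles are the roots of the denominator s^3 + 7s^2 + 17s + 15 = 0.
Trying s = -3: the polynomial evaluates to 0, so (s + 3) is a factor.
Dividing out leaves s^2 + 4s + 5 = 0.
The quadratic formula then gives s = -2 ± 1j.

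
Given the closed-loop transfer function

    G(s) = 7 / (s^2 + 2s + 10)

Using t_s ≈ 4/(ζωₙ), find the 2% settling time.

t_s ≈ 4 s

Comparing s^2 + 2s + 10 to s^2 + 2ζωₙs + ωₙ²: ωₙ = √10 ≈ 3.162 rad/s and ζ = 2/(2·√10) ≈ 0.3162.
ζωₙ = 2/2 = 1, so t_s ≈ 4/(ζωₙ) = 4/1 = 4 s.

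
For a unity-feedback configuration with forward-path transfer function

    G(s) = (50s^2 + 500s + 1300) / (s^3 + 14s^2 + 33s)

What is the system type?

Factor s from the denominator: s^3 + 14s^2 + 33s = s·(s^2 + 14s + 33).
There is 1 pole at the origin, so the system is Type 1.

Type 1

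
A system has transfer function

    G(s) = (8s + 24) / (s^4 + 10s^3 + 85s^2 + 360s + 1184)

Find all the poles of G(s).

s = -1 + 6j, -1 - 6j, -4 + 4j, -4 - 4j

The poles are the roots of the denominator s^4 + 10s^3 + 85s^2 + 360s + 1184 = 0.
No real roots exist; factor into two real quadratics: (s^2 + 2s + 37)(s^2 + 8s + 32) = 0.
Each quadratic gives a conjugate pair via the quadratic formula.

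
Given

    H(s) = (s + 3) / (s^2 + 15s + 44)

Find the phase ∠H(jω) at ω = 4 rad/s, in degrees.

∠H(j4) ≈ -11.85°

At s = j4: numerator = 3 + j4, denominator = 28 + j60.
∠H = ∠num − ∠den = 53.130° − (64.983°) = -11.85°.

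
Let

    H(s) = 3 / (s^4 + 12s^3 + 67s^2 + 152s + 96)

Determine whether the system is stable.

The denominator s^4 + 12s^3 + 67s^2 + 152s + 96 factors as (s + 3)(s^2 + 8s + 32)(s + 1), giving poles at s = -3, -4 ± 4j, -1.
Since all poles lie strictly in the left half-plane, the system is stable.

stable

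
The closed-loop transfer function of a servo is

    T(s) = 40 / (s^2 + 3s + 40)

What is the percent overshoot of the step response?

Comparing s^2 + 3s + 40 to s^2 + 2ζωₙs + ωₙ²: ωₙ = √40 ≈ 6.325 rad/s and ζ = 3/(2·√40) ≈ 0.2372.
%OS = 100·exp(−πζ/√(1−ζ²)) = 100·exp(−π·0.2372/√(1−0.2372²)) ≈ 46.4%.

%OS ≈ 46.4%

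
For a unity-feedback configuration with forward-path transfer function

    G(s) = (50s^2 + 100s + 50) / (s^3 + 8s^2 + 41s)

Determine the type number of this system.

Type 1

Factor s from the denominator: s^3 + 8s^2 + 41s = s·(s^2 + 8s + 41).
There is 1 pole at the origin, so the system is Type 1.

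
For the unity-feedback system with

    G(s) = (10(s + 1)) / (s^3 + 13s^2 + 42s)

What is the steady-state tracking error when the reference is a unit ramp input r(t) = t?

G(s) has one pole at the origin.
This is a Type 1 system. Kv = lim_{s→0} s·G(s) = 10/42 = 5/21.
e_ss = 1/Kv = 1/(5/21) = 21/5 ≈ 4.200.

e_ss = 4.200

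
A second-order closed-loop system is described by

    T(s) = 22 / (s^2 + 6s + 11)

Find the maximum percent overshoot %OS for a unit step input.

%OS ≈ 0.128%

Comparing s^2 + 6s + 11 to s^2 + 2ζωₙs + ωₙ²: ωₙ = √11 ≈ 3.317 rad/s and ζ = 6/(2·√11) ≈ 0.9045.
%OS = 100·exp(−πζ/√(1−ζ²)) = 100·exp(−π·0.9045/√(1−0.9045²)) ≈ 0.128%.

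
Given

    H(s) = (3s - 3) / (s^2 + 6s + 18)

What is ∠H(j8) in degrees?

∠H(j8) ≈ -36.66°

At s = j8: numerator = -3 + j24, denominator = -46 + j48.
∠H = ∠num − ∠den = 97.125° − (133.78°) = -36.66°.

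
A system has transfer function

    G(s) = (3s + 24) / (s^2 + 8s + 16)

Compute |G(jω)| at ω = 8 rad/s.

Substitute s = j8: numerator = 24 + j24, denominator = -48 + j64.
|G(j8)| = |24 + j24| / |-48 + j64| = 33.941 / 80 ≈ 0.4243.

|G(j8)| ≈ 0.4243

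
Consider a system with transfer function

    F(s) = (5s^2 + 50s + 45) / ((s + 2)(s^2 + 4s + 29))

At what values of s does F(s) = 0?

Set the numerator to zero: 5s^2 + 50s + 45 = 0, i.e. 5·(s^2 + 10s + 9) = 0.
Factoring: (s + 9)(s + 1) = 0.

s = -9, -1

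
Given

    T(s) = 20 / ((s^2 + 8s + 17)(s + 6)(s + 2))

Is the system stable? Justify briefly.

The poles can be read from the denominator factors: s = -4 + j, -4 - j, -6, -2.
Since all poles lie strictly in the left half-plane, the system is stable.

stable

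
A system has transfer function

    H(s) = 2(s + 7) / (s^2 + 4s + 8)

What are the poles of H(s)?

The poles are the roots of the denominator s^2 + 4s + 8 = 0.
Using the quadratic formula: s = (-4 ± √(-16))/2 = -2 ± 2j.

s = -2 + 2j, -2 - 2j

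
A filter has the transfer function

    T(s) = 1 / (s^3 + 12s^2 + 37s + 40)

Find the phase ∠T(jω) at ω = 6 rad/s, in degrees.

At s = j6: numerator = 1, denominator = -392 + j6.
∠T = ∠num − ∠den = 0° − (179.12°) = -179.1°.

∠T(j6) ≈ -179.1°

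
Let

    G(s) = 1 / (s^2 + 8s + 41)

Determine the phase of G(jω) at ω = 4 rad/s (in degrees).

At s = j4: numerator = 1, denominator = 25 + j32.
∠G = ∠num − ∠den = 0° − (52.001°) = -52.00°.

∠G(j4) ≈ -52.00°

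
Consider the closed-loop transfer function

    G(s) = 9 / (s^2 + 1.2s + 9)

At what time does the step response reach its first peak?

t_p ≈ 1.069 s

Comparing s^2 + 1.2s + 9 to s^2 + 2ζωₙs + ωₙ²: ωₙ = 3 rad/s and ζ = 1.2/(2·3) = 0.2.
ζωₙ = 1.2/2 = 0.6, so ω_d = ωₙ√(1−ζ²) = √(ωₙ² − (ζωₙ)²) = √(9 − 0.6²) = √8.64 ≈ 2.939 rad/s.
t_p = π/ω_d = π/2.939 ≈ 1.069 s.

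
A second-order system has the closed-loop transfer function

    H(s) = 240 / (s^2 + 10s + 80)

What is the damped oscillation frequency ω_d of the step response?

Comparing s^2 + 10s + 80 to s^2 + 2ζωₙs + ωₙ²: ωₙ = √80 ≈ 8.944 rad/s and ζ = 10/(2·√80) ≈ 0.5590.
ζωₙ = 10/2 = 5, so ω_d = ωₙ√(1−ζ²) = √(ωₙ² − (ζωₙ)²) = √(80 − 5²) = √55 ≈ 7.416 rad/s.

ω_d ≈ 7.416 rad/s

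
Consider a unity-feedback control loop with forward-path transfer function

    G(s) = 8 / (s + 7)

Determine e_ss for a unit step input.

G(s) has no poles at the origin.
This is a Type 0 system. Kp = lim_{s→0} G(s) = 8/7.
e_ss = 1/(1 + Kp) = 1/(1 + 8/7) = 7/15 ≈ 0.4667.

e_ss = 0.4667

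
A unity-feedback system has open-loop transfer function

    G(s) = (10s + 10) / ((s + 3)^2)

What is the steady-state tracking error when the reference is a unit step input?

e_ss = 0.4737

G(s) has no poles at the origin.
This is a Type 0 system. Kp = lim_{s→0} G(s) = 10/9.
e_ss = 1/(1 + Kp) = 1/(1 + 10/9) = 9/19 ≈ 0.4737.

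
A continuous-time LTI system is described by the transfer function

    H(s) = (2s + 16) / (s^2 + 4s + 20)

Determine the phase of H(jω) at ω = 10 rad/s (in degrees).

At s = j10: numerator = 16 + j20, denominator = -80 + j40.
∠H = ∠num − ∠den = 51.340° − (153.43°) = -102.1°.

∠H(j10) ≈ -102.1°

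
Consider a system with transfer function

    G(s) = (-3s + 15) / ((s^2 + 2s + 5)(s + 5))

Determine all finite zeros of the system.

Set the numerator to zero: -3s + 15 = 0, i.e. -3·(s - 5) = 0.
So s = 5.

s = 5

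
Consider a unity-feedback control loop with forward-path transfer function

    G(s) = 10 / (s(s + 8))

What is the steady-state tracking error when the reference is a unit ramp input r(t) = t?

G(s) has one pole at the origin.
This is a Type 1 system. Kv = lim_{s→0} s·G(s) = 10/8 = 5/4.
e_ss = 1/Kv = 1/(5/4) = 4/5 ≈ 0.8000.

e_ss = 0.8000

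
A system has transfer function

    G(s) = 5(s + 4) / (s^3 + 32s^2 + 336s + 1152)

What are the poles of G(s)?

s = -12, -8, -12

The poles are the roots of the denominator s^3 + 32s^2 + 336s + 1152 = 0.
Trying s = -12: the polynomial evaluates to 0, so (s + 12) is a factor.
Dividing out leaves s^2 + 20s + 96 = 0.
Factoring the quadratic: (s + 8)(s + 12) = 0.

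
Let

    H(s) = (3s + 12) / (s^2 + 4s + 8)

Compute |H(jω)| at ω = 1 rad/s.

Substitute s = j1: numerator = 12 + j3, denominator = 7 + j4.
|H(j1)| = |12 + j3| / |7 + j4| = 12.369 / 8.0623 ≈ 1.534.

|H(j1)| ≈ 1.534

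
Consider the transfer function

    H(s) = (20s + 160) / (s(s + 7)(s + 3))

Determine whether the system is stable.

marginally stable

The poles can be read from the denominator factors: s = 0, -7, -3.
Since the simple pole(s) at s = 0 lie on the jω-axis with none in the right half-plane, the system is marginally stable.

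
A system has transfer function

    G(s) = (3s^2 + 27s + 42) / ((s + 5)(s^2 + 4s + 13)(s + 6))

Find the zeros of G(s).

Set the numerator to zero: 3s^2 + 27s + 42 = 0, i.e. 3·(s^2 + 9s + 14) = 0.
Factoring: (s + 7)(s + 2) = 0.

s = -7, -2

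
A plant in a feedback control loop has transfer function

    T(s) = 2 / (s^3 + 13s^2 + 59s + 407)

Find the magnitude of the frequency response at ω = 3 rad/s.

|T(j3)| ≈ 0.006126

Substitute s = j3: numerator = 2, denominator = 290 + j150.
|T(j3)| = |2| / |290 + j150| = 2 / 326.50 ≈ 0.006126.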